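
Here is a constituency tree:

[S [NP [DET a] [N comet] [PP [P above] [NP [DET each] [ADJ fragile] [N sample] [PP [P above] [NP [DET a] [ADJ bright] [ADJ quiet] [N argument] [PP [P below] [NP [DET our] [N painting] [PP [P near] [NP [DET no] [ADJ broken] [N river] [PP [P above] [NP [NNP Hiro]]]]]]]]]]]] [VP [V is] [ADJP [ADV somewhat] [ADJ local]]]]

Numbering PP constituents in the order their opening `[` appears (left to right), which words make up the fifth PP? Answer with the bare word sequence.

above Hiro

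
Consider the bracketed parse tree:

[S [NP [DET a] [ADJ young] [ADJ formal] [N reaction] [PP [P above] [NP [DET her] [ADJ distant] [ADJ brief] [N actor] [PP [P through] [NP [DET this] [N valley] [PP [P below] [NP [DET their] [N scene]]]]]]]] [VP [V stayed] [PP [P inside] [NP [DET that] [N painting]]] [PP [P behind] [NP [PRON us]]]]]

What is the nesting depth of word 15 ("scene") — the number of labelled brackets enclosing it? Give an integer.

Counting open brackets not yet closed at "scene": [S [NP [PP [NP [PP [NP [PP [NP [N = 9.

9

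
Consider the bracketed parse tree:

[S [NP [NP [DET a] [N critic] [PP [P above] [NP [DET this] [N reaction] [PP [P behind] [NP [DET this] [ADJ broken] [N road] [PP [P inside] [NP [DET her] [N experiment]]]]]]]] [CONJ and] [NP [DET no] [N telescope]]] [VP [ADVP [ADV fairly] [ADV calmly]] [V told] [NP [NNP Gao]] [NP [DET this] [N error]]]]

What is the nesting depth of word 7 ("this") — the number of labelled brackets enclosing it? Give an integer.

8

Counting open brackets not yet closed at "this": [S [NP [NP [PP [NP [PP [NP [DET = 8.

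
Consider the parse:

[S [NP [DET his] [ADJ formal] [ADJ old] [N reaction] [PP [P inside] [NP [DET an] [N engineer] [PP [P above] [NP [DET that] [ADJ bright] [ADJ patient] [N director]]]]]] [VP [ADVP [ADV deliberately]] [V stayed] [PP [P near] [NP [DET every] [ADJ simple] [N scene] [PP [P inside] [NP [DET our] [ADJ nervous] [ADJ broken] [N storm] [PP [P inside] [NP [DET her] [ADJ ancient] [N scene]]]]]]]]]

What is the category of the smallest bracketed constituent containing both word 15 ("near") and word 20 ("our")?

PP

The smallest bracket enclosing both words is [PP near every simple scene inside our nervous broken storm inside her ancient scene], so the label is PP.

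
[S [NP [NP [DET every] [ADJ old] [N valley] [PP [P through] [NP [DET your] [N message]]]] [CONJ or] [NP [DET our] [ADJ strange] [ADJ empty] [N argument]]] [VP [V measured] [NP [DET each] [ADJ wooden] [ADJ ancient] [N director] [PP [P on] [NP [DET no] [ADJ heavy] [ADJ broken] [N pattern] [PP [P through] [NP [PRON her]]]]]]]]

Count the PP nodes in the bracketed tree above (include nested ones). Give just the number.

Scanning left to right, an opening `[PP` appears at word positions 4, 17, 22 — 3 in total.

3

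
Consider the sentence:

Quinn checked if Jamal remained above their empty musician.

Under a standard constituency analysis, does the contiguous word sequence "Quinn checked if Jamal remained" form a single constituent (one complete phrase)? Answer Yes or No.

The smallest constituent containing the whole sequence is the clause [S Quinn checked if Jamal remained above their empty musician], but the sequence is only part of it — it straddles the boundary between noun phrase "Quinn" and verb phrase "checked if Jamal remained above their empty musician".

No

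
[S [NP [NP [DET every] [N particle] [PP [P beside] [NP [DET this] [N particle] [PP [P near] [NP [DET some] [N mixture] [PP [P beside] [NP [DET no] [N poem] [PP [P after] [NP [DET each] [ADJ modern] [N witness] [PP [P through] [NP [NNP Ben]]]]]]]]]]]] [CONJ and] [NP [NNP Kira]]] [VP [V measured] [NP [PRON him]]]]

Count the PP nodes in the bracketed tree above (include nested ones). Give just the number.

5

Listing each PP by its span: [PP beside this particle near some mixture beside no poem after each modern witness through Ben]; [PP near some mixture beside no poem after each modern witness through Ben]; [PP beside no poem after each modern witness through Ben]; [PP after each modern witness through Ben]; [PP through Ben] — that makes 5.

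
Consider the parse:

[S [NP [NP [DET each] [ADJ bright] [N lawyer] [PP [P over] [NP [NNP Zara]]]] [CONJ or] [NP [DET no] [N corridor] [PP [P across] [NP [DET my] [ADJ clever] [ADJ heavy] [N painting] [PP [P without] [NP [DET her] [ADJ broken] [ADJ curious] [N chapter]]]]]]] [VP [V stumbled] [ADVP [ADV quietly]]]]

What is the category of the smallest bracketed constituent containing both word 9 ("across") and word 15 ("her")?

PP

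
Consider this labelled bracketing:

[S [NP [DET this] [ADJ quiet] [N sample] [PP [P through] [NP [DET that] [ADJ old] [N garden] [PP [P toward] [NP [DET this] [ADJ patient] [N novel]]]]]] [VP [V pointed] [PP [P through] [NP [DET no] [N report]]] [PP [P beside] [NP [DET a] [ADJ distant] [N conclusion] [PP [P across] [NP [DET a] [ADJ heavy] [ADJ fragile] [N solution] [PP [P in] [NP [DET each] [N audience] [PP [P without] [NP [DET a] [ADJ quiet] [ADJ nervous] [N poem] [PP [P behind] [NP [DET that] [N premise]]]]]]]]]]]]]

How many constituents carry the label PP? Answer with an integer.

8

The PP constituents are: [PP through that old garden toward this patient novel]; [PP toward this patient novel]; [PP through no report]; [PP beside a distant conclusion across a heavy fragile solution in each audience without a quiet nervous poem behind that premise]; [PP across a heavy fragile solution in each audience without a quiet nervous poem behind that premise]; [PP in each audience without a quiet nervous poem behind that premise] …. Total: 8.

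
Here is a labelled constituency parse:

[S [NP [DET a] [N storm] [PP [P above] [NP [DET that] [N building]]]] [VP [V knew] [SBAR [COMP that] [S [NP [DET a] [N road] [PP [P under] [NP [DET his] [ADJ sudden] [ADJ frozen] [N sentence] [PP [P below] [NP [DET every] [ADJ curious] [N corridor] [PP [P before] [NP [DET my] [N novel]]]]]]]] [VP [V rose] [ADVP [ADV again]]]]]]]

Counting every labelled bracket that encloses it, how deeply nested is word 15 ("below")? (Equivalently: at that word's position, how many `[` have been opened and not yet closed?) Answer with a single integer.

The word sits inside P, which is inside PP, inside NP, inside PP, inside NP, inside S, inside SBAR, inside VP, inside S — 9 brackets in all.

9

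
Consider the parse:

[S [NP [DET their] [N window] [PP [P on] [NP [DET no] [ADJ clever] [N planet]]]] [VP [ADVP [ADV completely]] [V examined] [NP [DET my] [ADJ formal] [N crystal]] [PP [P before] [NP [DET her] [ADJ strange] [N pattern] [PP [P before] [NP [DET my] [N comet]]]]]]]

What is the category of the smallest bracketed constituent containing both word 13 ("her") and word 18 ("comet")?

The smallest bracket enclosing both words is [NP her strange pattern before my comet], so the label is NP.

NP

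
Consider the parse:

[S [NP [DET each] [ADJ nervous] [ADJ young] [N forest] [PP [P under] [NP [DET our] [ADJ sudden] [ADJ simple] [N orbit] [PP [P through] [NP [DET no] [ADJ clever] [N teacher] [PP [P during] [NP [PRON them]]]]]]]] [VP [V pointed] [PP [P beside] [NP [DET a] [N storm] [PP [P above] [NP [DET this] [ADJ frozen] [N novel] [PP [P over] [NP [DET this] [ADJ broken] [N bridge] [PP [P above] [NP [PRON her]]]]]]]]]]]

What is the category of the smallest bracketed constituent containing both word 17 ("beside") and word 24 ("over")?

Word 17 lies under S → VP → PP → P; word 24 lies under S → VP → PP → NP → PP → NP → PP → P. The lowest shared node is the PP.

PP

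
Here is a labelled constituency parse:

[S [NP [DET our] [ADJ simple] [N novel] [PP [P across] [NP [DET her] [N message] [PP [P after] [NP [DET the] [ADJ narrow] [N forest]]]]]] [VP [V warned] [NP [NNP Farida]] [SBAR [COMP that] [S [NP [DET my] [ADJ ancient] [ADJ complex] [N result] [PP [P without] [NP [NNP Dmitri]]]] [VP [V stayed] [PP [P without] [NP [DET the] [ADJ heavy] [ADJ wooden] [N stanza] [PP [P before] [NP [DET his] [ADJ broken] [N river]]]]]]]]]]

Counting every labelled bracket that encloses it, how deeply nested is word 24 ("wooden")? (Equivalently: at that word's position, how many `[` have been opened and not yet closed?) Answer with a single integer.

8

Counting open brackets not yet closed at "wooden": [S [VP [SBAR [S [VP [PP [NP [ADJ = 8.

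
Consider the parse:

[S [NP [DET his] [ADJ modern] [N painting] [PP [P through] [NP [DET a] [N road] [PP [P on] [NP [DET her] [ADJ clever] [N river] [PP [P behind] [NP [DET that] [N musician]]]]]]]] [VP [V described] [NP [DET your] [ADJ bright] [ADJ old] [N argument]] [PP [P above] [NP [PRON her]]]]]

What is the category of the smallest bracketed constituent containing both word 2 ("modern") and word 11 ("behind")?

NP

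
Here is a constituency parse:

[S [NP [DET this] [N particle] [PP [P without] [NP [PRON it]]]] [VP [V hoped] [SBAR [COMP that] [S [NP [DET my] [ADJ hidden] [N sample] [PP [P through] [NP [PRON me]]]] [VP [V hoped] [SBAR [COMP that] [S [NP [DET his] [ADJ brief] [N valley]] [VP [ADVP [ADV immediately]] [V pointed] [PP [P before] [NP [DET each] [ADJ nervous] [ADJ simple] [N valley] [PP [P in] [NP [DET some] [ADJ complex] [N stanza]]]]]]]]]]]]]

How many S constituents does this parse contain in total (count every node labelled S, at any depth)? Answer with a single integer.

Scanning left to right, an opening `[S` appears at word positions 1, 7, 14 — 3 in total.

3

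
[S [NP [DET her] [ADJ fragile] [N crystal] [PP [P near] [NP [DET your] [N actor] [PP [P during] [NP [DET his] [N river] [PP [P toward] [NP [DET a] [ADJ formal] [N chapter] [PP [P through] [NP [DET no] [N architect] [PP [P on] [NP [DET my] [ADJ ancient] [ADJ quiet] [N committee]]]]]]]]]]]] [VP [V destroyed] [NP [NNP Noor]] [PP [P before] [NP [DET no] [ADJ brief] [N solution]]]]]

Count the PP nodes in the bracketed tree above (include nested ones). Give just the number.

Listing each PP by its span: [PP near your actor during his river toward a formal chapter through no architect on my ancient quiet committee]; [PP during his river toward a formal chapter through no architect on my ancient quiet committee]; [PP toward a formal chapter through no architect on my ancient quiet committee]; [PP through no architect on my ancient quiet committee]; [PP on my ancient quiet committee]; [PP before no brief solution] — that makes 6.

6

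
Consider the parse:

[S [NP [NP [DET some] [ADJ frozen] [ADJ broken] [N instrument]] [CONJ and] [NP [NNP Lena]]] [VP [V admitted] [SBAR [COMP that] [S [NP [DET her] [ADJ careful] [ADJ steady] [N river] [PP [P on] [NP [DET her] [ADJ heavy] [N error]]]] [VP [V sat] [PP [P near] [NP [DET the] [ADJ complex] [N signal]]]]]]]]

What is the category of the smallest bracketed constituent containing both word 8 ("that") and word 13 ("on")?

SBAR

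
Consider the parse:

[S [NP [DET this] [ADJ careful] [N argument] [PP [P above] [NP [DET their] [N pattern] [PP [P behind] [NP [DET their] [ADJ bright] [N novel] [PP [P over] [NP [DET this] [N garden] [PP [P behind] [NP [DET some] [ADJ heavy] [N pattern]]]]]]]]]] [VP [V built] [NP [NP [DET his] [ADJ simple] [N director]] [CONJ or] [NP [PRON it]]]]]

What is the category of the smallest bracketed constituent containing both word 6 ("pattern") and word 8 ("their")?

NP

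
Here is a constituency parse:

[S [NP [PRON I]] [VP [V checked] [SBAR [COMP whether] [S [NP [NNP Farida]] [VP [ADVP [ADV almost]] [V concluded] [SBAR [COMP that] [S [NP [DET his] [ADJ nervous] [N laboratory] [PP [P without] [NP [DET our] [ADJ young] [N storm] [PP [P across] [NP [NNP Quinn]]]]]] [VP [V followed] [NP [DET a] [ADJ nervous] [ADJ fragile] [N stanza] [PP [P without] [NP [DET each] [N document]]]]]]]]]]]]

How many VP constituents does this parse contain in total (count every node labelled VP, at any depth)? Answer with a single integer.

The VP constituents are: [VP checked whether Farida almost concluded that his nervous laboratory without our young storm across Quinn followed a nervous fragile stanza without each document]; [VP almost concluded that his nervous laboratory without our young storm across Quinn followed a nervous fragile stanza without each document]; [VP followed a nervous fragile stanza without each document]. Total: 3.

3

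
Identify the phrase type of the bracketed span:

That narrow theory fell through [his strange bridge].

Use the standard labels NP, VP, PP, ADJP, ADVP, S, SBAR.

NP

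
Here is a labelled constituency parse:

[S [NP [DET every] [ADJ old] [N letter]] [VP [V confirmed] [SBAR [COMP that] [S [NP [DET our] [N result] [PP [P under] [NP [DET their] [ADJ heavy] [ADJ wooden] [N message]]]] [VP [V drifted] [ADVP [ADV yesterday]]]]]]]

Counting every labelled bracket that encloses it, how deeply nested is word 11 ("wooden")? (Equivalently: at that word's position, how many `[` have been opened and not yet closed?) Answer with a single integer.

Path from the root down to the word: S → VP → SBAR → S → NP → PP → NP → ADJ. That is 8 enclosing brackets.

8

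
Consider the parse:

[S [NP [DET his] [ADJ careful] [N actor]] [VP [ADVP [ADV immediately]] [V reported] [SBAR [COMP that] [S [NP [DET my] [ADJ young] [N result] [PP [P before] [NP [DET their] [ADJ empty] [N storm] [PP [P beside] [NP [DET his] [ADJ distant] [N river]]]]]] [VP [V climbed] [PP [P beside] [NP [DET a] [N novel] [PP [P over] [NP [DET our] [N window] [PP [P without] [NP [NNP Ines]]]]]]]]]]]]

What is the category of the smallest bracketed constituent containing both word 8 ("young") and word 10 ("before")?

Word 8 lies under S → VP → SBAR → S → NP → ADJ; word 10 lies under S → VP → SBAR → S → NP → PP → P. The lowest shared node is the NP.

NP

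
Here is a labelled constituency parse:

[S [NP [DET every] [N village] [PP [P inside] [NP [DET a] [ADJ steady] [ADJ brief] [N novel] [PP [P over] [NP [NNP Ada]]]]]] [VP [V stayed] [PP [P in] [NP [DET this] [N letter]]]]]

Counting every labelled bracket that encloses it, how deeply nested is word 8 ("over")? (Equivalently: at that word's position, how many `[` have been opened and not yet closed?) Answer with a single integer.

The word sits inside P, which is inside PP, inside NP, inside PP, inside NP, inside S — 6 brackets in all.

6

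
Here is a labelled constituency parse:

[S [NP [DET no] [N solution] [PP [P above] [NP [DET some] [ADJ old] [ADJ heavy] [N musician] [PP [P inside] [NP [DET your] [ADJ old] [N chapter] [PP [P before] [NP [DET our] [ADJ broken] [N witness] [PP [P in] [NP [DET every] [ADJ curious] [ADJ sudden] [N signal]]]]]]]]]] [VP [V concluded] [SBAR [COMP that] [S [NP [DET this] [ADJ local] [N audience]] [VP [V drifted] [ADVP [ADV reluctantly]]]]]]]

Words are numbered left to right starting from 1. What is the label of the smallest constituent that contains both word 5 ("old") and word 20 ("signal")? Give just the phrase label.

NP

Word 5 lies under S → NP → PP → NP → ADJ; word 20 lies under S → NP → PP → NP → PP → NP → PP → NP → PP → NP → N. The lowest shared node is the NP.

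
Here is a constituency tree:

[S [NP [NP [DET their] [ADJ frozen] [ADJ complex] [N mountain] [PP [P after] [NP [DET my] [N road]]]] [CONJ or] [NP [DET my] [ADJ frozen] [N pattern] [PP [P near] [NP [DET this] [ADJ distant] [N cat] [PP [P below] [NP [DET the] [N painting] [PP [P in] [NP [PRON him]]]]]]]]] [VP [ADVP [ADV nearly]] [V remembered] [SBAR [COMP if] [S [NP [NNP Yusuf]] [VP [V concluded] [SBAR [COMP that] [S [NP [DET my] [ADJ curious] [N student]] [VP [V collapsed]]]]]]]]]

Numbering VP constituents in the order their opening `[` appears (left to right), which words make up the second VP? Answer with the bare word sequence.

The VP opening brackets appear, in order, over: "nearly remembered if Yusuf concluded that my curious student collapsed"; "concluded that my curious student collapsed"; "collapsed". The second one spans "concluded that my curious student collapsed".

concluded that my curious student collapsed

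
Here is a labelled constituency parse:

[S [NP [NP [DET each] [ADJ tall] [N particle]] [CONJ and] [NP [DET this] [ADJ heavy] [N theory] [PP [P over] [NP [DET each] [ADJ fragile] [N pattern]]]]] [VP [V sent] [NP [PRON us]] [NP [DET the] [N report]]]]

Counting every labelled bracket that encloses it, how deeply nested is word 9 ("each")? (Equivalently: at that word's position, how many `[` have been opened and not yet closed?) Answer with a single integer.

6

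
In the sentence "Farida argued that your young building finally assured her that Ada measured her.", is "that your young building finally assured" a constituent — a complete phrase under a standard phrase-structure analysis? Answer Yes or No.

No

"that" belongs to the complementizer "that" while "assured" belongs to the clause "your young building finally assured her that Ada measured her"; a span that runs across that boundary is not a single phrase.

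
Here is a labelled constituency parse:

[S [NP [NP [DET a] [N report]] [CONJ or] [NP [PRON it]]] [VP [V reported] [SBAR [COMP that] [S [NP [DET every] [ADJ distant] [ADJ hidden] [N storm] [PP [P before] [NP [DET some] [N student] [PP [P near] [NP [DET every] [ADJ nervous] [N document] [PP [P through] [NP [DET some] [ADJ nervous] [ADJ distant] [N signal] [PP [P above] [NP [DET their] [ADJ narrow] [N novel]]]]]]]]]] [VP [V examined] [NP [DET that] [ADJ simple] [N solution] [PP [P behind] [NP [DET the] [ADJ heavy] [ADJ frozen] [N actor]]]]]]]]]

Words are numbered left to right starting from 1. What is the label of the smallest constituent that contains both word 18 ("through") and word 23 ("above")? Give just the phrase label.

Both words fall inside [PP through some nervous distant signal above their narrow novel] (words 18–26), and no smaller constituent contains them both. Label: PP.

PP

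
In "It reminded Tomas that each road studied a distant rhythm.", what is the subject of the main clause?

it

The subject of the main clause is the NP immediately before the verb "reminded": "it".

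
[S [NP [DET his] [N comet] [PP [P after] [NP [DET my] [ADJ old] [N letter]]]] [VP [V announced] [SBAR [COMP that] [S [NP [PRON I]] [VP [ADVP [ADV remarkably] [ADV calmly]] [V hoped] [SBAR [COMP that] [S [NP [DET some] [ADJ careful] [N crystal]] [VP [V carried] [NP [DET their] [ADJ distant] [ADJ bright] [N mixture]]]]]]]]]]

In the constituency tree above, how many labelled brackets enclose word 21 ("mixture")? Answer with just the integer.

10

Counting open brackets not yet closed at "mixture": [S [VP [SBAR [S [VP [SBAR [S [VP [NP [N = 10.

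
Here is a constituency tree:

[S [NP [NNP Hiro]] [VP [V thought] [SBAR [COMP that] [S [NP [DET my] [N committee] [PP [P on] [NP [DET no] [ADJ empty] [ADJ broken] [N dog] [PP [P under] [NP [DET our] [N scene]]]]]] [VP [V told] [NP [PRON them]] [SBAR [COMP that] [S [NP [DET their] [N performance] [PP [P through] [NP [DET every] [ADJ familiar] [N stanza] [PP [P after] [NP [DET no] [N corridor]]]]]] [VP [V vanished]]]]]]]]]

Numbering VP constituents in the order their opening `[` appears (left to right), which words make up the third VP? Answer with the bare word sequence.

vanished

Opening `[VP` markers occur at word positions 2, 14, 26; the third of these opens the constituent [VP vanished].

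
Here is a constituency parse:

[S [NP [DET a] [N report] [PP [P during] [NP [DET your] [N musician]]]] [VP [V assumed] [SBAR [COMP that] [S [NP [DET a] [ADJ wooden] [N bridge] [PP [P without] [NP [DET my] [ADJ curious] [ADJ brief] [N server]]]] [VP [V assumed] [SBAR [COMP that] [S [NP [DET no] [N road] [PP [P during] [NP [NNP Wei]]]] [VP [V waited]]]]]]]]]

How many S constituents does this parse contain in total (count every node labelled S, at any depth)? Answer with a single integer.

Scanning left to right, an opening `[S` appears at word positions 1, 8, 18 — 3 in total.

3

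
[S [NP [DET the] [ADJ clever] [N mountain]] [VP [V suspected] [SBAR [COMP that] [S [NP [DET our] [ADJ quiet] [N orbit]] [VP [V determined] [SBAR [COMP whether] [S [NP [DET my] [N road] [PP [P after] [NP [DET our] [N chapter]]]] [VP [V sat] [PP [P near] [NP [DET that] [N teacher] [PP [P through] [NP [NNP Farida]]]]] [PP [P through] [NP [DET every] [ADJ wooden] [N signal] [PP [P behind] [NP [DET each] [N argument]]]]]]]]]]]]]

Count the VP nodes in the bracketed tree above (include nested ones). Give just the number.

3

Listing each VP by its span: [VP suspected that our quiet orbit determined whether my road after our chapter sat near that teacher through Farida through every wooden signal behind each argument]; [VP determined whether my road after our chapter sat near that teacher through Farida through every wooden signal behind each argument]; [VP sat near that teacher through Farida through every wooden signal behind each argument] — that makes 3.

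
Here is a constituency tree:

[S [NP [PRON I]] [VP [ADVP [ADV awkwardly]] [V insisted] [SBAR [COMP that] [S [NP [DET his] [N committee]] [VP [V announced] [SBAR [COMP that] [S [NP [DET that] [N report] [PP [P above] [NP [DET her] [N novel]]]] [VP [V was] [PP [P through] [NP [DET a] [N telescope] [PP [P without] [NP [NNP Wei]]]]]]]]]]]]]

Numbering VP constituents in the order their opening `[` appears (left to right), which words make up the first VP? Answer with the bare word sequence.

awkwardly insisted that his committee announced that that report above her novel was through a telescope without Wei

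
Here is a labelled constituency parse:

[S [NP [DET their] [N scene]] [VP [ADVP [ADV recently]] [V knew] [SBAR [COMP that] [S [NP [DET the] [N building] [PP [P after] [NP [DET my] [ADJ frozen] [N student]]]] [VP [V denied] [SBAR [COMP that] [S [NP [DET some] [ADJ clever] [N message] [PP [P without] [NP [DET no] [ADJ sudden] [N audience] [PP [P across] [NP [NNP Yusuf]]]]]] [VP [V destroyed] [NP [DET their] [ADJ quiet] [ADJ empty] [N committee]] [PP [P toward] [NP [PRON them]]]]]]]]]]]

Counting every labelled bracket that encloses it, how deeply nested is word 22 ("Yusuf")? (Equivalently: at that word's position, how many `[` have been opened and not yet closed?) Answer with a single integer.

Path from the root down to the word: S → VP → SBAR → S → VP → SBAR → S → NP → PP → NP → PP → NP → NNP. That is 13 enclosing brackets.

13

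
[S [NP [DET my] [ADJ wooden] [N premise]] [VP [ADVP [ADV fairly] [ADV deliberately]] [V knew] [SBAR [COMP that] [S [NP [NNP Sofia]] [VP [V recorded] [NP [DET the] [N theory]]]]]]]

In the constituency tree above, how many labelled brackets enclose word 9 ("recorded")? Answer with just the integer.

6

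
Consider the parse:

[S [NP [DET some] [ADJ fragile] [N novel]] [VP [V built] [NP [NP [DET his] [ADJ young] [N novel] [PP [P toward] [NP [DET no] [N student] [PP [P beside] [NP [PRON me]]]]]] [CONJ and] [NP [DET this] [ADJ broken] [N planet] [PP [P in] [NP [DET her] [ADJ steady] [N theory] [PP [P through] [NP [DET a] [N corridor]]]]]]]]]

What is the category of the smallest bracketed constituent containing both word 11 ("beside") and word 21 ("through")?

NP

Both words fall inside [NP his young novel toward no student beside me and this broken planet in her steady theory through a corridor] (words 5–23), and no smaller constituent contains them both. Label: NP.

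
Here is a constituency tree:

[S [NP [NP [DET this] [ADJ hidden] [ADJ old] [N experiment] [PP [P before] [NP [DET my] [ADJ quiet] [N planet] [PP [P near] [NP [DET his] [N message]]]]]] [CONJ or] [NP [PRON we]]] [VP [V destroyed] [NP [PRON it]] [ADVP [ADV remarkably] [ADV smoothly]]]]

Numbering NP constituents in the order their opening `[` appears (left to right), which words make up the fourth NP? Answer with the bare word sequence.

his message

Opening `[NP` markers occur at word positions 1, 1, 6, 10, 13, 15; the fourth of these opens the constituent [NP his message].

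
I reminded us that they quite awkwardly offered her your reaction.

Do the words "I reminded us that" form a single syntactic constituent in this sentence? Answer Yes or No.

No

The sequence begins inside the noun phrase "I" and ends inside the verb phrase "reminded us that they quite awkwardly offered her your reaction"; it crosses a phrase boundary, so no single node in the tree spans exactly those words.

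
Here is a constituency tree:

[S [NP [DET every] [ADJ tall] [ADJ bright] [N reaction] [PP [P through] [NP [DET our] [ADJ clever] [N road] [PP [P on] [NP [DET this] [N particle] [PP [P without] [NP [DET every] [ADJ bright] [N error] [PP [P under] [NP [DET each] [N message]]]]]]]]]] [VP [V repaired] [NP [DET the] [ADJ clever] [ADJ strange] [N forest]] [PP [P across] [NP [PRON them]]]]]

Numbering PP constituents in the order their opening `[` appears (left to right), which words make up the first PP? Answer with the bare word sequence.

through our clever road on this particle without every bright error under each message

In left-to-right order the PP constituents are "through our clever road on this particle without every bright error under each message"; "on this particle without every bright error under each message"; "without every bright error under each message"; "under each message"; "across them". Number 1 is "through our clever road on this particle without every bright error under each message".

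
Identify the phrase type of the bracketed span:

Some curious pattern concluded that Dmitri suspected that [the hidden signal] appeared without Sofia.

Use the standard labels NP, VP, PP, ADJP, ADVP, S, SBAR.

NP

The bracketed span "the hidden signal" is headed by "signal", making it a noun phrase (NP).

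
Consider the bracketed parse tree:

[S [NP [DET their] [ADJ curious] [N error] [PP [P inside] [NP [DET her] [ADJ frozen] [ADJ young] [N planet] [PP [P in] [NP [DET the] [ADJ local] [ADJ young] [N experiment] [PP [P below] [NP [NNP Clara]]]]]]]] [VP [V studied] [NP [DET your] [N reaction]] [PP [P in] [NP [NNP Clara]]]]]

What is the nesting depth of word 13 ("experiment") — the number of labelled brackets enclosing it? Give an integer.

The word sits inside N, which is inside NP, inside PP, inside NP, inside PP, inside NP, inside S — 7 brackets in all.

7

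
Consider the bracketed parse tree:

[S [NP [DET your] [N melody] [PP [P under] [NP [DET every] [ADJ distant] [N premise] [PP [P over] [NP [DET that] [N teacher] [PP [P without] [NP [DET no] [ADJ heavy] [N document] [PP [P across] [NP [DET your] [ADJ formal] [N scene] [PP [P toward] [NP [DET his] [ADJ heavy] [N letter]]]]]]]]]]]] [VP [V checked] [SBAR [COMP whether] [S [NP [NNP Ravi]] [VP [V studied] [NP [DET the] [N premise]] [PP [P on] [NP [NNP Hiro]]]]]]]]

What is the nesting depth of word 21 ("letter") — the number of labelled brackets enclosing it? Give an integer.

Counting open brackets not yet closed at "letter": [S [NP [PP [NP [PP [NP [PP [NP [PP [NP [PP [NP [N = 13.

13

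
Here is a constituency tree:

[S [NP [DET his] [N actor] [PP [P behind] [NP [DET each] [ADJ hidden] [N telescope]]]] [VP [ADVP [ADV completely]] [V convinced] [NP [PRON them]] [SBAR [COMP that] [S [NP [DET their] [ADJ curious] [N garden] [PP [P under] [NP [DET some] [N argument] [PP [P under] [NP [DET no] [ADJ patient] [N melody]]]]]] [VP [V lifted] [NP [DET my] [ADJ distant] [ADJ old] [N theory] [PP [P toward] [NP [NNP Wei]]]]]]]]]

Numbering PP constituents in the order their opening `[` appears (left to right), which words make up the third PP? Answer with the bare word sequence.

In left-to-right order the PP constituents are "behind each hidden telescope"; "under some argument under no patient melody"; "under no patient melody"; "toward Wei". Number 3 is "under no patient melody".

under no patient melody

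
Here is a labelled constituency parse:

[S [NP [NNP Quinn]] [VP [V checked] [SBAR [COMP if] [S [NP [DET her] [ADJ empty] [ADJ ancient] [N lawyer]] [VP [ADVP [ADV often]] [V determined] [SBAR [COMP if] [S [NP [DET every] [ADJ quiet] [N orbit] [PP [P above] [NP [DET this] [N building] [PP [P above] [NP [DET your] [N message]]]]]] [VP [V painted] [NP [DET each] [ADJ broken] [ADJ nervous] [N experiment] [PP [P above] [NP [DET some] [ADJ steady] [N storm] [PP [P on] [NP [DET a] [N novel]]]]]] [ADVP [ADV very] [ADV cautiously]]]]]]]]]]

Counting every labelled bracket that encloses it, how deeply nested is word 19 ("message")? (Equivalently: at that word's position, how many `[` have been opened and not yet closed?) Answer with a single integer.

Counting open brackets not yet closed at "message": [S [VP [SBAR [S [VP [SBAR [S [NP [PP [NP [PP [NP [N = 13.

13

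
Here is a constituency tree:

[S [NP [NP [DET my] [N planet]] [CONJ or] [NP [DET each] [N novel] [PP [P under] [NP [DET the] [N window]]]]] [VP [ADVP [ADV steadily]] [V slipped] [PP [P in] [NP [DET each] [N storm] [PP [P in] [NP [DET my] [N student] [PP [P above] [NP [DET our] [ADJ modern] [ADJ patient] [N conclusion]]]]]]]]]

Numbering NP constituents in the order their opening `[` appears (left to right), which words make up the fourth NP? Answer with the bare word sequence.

Opening `[NP` markers occur at word positions 1, 1, 4, 7, 12, 15, 18; the fourth of these opens the constituent [NP the window].

the window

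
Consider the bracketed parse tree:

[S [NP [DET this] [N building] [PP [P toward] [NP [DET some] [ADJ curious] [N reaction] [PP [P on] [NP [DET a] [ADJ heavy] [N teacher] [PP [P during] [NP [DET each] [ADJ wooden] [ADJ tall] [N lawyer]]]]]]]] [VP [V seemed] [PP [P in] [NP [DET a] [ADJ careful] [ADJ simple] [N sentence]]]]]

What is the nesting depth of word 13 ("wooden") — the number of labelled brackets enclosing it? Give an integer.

9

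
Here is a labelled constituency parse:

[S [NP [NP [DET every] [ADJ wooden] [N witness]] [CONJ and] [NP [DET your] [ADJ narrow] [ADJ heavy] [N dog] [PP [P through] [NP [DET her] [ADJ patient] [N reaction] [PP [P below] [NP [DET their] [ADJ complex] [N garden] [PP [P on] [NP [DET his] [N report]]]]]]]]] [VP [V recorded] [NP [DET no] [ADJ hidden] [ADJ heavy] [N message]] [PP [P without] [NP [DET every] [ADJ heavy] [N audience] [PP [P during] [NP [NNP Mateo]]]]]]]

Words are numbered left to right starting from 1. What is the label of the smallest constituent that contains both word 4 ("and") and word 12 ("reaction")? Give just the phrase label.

NP

The smallest bracket enclosing both words is [NP every wooden witness and your narrow heavy dog through her patient reaction below their complex garden on his report], so the label is NP.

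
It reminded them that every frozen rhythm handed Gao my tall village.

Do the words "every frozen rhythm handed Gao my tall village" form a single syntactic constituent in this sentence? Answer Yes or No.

Yes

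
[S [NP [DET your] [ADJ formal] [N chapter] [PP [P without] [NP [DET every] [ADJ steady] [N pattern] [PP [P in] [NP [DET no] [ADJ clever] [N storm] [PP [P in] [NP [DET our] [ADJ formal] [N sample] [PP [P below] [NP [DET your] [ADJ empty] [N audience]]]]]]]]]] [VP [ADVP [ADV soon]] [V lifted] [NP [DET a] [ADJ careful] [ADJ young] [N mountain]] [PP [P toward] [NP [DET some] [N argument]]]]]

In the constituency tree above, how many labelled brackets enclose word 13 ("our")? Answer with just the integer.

Path from the root down to the word: S → NP → PP → NP → PP → NP → PP → NP → DET. That is 9 enclosing brackets.

9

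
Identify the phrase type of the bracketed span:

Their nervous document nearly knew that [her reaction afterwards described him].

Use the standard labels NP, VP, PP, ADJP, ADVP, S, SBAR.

S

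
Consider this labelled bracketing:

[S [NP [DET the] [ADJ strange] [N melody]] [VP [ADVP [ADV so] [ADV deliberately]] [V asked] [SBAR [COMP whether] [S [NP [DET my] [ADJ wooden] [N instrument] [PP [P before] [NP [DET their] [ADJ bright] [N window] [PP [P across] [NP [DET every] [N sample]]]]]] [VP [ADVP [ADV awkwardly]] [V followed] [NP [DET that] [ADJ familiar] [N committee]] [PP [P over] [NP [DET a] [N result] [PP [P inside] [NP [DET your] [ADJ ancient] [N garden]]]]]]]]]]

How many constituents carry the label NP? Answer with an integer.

Listing each NP by its span: [NP the strange melody]; [NP my wooden instrument before their bright window across every sample]; [NP their bright window across every sample]; [NP every sample]; [NP that familiar committee]; [NP a result inside your ancient garden] … — that makes 7.

7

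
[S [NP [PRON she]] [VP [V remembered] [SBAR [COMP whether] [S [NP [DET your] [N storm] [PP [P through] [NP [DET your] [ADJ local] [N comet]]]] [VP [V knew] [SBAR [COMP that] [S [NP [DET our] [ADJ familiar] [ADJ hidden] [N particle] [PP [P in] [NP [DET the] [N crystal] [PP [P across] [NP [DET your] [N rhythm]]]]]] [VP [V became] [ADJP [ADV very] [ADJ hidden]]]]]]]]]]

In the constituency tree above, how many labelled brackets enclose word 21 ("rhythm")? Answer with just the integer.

Path from the root down to the word: S → VP → SBAR → S → VP → SBAR → S → NP → PP → NP → PP → NP → N. That is 13 enclosing brackets.

13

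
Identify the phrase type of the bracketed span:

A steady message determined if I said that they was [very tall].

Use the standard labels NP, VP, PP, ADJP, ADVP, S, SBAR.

The span is built around the adjective "tall" — an adjective phrase (ADJP).

ADJP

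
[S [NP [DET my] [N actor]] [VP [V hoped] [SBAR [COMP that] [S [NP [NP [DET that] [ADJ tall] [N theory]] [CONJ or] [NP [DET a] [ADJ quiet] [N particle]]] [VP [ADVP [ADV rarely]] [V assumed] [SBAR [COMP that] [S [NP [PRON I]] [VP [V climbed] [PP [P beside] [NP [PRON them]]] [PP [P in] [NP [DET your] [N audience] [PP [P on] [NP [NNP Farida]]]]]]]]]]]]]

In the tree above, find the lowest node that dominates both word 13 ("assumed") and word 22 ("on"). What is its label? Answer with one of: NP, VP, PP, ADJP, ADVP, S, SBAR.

Both words fall inside [VP rarely assumed that I climbed beside them in your audience on Farida] (words 12–23), and no smaller constituent contains them both. Label: VP.

VP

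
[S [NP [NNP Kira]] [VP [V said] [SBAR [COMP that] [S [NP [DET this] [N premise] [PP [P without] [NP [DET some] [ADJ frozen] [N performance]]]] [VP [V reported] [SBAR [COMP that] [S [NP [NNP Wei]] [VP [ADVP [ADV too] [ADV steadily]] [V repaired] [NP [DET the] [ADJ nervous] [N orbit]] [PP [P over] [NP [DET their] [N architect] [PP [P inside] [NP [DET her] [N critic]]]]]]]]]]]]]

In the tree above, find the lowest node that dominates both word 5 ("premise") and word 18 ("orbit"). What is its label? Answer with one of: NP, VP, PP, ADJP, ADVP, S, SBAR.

S

The smallest bracket enclosing both words is [S this premise without some frozen performance reported that Wei too steadily repaired the nervous orbit over their architect inside her critic], so the label is S.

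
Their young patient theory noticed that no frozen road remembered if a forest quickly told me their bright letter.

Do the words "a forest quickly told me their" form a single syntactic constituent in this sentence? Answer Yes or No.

No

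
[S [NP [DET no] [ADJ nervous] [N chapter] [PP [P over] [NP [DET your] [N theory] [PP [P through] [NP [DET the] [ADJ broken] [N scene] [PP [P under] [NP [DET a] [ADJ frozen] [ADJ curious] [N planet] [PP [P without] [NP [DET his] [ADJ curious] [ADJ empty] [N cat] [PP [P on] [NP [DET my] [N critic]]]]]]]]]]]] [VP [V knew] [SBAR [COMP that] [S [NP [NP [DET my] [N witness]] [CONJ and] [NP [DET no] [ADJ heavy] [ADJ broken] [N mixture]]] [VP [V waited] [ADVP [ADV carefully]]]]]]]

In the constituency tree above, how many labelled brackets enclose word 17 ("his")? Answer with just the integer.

Counting open brackets not yet closed at "his": [S [NP [PP [NP [PP [NP [PP [NP [PP [NP [DET = 11.

11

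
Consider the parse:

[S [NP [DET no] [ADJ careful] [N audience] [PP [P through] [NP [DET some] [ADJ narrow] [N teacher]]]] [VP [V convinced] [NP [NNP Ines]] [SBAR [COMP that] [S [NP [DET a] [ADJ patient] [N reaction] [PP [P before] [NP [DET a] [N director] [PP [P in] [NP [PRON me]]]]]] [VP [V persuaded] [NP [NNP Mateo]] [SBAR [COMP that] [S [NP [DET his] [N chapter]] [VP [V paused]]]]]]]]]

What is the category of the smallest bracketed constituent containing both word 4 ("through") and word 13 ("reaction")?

S

The smallest bracket enclosing both words is [S no careful audience through some narrow teacher convinced Ines that a patient reaction before a director in me persuaded Mateo that his chapter paused], so the label is S.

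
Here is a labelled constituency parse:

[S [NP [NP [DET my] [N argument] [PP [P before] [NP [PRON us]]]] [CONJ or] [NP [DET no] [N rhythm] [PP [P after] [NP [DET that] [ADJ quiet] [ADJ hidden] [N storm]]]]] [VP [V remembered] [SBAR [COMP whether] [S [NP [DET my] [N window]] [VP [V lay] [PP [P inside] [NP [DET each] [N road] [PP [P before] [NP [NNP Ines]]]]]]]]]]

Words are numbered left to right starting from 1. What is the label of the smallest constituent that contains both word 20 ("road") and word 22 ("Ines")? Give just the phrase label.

Both words fall inside [NP each road before Ines] (words 19–22), and no smaller constituent contains them both. Label: NP.

NP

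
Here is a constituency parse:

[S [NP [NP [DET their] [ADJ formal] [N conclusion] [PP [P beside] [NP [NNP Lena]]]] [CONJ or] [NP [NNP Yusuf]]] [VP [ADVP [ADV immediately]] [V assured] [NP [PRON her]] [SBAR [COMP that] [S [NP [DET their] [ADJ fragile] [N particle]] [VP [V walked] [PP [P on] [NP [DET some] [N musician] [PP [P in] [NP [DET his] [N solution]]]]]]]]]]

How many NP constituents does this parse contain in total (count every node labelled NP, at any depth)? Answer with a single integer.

Scanning left to right, an opening `[NP` appears at word positions 1, 1, 5, 7, 10, 12, 17, 20 — 8 in total.

8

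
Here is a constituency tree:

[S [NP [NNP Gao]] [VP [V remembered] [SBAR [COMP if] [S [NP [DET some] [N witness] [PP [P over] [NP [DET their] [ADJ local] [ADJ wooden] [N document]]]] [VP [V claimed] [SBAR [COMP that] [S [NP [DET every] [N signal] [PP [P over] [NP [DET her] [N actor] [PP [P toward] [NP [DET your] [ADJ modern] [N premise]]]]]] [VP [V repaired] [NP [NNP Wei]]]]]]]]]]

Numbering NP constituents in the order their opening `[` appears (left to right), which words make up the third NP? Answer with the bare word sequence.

their local wooden document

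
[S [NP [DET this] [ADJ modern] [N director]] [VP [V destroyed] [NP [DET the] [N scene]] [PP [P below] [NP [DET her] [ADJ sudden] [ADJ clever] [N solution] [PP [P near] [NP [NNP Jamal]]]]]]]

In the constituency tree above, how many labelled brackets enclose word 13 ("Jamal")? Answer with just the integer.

7

Counting open brackets not yet closed at "Jamal": [S [VP [PP [NP [PP [NP [NNP = 7.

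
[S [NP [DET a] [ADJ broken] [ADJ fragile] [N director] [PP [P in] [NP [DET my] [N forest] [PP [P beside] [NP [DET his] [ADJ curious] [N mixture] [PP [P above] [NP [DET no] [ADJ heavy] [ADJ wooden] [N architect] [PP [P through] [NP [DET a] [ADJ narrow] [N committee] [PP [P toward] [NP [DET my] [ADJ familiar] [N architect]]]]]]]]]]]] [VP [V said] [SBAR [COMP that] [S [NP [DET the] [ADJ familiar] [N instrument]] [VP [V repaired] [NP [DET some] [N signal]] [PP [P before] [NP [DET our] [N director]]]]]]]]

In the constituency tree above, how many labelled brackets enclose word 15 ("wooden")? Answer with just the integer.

9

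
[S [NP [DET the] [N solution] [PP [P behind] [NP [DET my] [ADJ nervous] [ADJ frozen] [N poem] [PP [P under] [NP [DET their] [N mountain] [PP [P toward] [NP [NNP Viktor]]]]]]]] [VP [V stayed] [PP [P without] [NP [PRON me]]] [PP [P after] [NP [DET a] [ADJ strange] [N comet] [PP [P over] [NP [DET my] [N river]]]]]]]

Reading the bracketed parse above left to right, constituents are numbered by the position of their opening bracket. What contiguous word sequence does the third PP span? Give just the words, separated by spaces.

toward Viktor

The PP opening brackets appear, in order, over: "behind my nervous frozen poem under their mountain toward Viktor"; "under their mountain toward Viktor"; "toward Viktor"; "without me"; "after a strange comet over my river"; "over my river". The third one spans "toward Viktor".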